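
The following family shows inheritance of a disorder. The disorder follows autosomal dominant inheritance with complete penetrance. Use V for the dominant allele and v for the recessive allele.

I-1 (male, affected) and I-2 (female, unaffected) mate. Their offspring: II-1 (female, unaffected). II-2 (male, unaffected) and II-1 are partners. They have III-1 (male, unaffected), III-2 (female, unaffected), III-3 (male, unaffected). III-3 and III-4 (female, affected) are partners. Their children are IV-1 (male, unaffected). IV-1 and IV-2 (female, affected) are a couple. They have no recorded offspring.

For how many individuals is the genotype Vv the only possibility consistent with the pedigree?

2

Obligate heterozygotes: I-1 is affected so carries V and passed v to II-1 (vv), so I-1 is Vv; III-4 is affected so carries V and passed v to IV-1 (vv), so III-4 is Vv.
Every other individual is either homozygous by phenotype or has at least one consistent homozygous assignment, so the count is 2.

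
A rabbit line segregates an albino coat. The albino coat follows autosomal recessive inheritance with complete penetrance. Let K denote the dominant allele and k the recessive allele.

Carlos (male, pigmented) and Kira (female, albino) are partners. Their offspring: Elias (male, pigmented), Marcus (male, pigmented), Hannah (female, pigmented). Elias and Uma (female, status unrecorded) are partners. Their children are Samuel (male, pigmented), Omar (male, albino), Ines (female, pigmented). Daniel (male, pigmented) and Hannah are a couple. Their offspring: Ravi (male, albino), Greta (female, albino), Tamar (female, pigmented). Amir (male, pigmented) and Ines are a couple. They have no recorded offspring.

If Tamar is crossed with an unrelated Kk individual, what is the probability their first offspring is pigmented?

5/6

Daniel is pigmented so carries K and passed k to Ravi (kk), so Daniel is Kk.
Hannah is pigmented so carries K and received k from Kira (kk), so Hannah is Kk.
Tamar is a pigmented offspring of Daniel (Kk) × Hannah (Kk), whose cross gives 1/4 KK : 1/2 Kk : 1/4 kk; conditioning on being pigmented, Tamar is KK with probability 1/3, Kk with probability 2/3.
Summing over parental genotype combinations, P(offspring is pigmented) = 1/3·1 + 2/3·3/4 = 5/6.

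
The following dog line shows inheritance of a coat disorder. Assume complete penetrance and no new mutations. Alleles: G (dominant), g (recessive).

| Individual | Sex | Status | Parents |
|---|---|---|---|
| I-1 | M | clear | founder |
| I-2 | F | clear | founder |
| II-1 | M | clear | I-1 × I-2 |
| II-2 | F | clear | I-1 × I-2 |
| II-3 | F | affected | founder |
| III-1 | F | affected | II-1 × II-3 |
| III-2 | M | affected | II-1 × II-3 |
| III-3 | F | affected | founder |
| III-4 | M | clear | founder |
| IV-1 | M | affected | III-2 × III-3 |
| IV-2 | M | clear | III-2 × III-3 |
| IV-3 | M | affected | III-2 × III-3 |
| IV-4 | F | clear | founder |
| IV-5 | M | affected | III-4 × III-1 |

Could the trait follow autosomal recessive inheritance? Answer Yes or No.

No

Under autosomal recessive, IV-2 (clear, male) cannot arise from III-2 (affected) × III-3 (affected).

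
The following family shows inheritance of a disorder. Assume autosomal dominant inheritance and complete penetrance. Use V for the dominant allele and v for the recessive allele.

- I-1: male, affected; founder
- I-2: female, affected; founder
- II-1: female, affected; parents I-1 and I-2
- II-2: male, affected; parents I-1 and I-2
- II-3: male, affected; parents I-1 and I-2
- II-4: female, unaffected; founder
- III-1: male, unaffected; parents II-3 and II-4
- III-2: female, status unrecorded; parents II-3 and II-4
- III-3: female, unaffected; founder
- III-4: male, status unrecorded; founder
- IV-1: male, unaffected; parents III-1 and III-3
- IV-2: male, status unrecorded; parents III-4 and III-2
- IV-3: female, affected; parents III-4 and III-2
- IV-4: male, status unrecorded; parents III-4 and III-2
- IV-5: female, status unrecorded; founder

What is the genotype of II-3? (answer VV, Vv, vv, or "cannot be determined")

From phenotype alone, II-3 is VV or Vv.
II-3 is affected so carries V and passed v to III-1 (vv), so II-3 is Vv.

Vv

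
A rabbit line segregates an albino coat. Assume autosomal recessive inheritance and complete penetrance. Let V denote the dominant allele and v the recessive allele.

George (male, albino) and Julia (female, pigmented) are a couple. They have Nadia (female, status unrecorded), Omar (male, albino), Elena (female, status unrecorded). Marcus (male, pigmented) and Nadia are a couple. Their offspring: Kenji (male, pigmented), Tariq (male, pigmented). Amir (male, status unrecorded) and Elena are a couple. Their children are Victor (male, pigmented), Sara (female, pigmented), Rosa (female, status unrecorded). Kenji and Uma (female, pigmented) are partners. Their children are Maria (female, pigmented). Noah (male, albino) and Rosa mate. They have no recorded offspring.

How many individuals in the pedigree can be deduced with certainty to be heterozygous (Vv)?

1

Obligate heterozygotes: Julia is pigmented so carries V and passed v to Omar (vv), so Julia is Vv.
Every other individual is either homozygous by phenotype or has at least one consistent homozygous assignment, so the count is 1.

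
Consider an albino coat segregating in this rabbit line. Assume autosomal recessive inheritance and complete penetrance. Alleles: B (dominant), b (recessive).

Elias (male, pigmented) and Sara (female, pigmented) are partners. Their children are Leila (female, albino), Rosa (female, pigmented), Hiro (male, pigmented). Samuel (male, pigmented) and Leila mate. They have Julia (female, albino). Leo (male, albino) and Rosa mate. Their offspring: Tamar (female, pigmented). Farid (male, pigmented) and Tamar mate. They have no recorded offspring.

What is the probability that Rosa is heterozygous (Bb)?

Elias is pigmented so carries B and passed b to Leila (bb), so Elias is Bb.
Sara is pigmented so carries B and passed b to Leila (bb), so Sara is Bb.
Their cross gives offspring ratios 1/4 BB : 1/2 Bb : 1/4 bb. Conditioning on Rosa being pigmented, P(Bb) = 1/2 / 3/4 = 2/3 before taking Rosa's own offspring into account.
Leo is albino, so Leo is bb.
Now use Rosa's offspring. Probability of each recorded status — pigmented daughter Tamar: 1/2 if Rosa is Bb, 1 if BB.
Bayes: P(Bb) = 2/3·1/2 / (2/3·1/2 + 1/3·1) = 1/2.

1/2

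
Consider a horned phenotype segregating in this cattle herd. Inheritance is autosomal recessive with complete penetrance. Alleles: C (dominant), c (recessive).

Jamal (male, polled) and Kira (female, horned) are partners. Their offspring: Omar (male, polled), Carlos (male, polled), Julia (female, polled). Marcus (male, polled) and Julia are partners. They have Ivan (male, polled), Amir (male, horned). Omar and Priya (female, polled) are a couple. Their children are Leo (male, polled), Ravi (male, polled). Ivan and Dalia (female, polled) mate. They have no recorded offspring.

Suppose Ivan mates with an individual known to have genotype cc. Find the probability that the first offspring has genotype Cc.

2/3

Marcus is polled so carries C and passed c to Amir (cc), so Marcus is Cc.
Julia is polled so carries C and received c from Kira (cc), so Julia is Cc.
Ivan is a polled offspring of Marcus (Cc) × Julia (Cc), whose cross gives 1/4 CC : 1/2 Cc : 1/4 cc; conditioning on being polled, Ivan is CC with probability 1/3, Cc with probability 2/3.
Summing over parental genotype combinations, P(offspring has genotype Cc) = 1/3·1 + 2/3·1/2 = 2/3.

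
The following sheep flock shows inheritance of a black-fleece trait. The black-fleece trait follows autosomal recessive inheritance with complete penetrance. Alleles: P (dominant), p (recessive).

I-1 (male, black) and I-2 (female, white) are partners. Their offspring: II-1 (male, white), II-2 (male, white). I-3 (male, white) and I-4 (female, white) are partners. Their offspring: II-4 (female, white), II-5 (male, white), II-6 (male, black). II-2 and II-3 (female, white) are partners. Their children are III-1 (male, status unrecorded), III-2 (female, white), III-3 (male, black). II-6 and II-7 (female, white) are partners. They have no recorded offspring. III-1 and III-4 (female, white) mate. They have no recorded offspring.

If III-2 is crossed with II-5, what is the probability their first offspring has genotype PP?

4/9

II-2 is white so carries P and received p from I-1 (pp), so II-2 is Pp.
II-3 is white so carries P and passed p to III-3 (pp), so II-3 is Pp.
III-2 is a white offspring of II-2 (Pp) × II-3 (Pp), whose cross gives 1/4 PP : 1/2 Pp : 1/4 pp; conditioning on being white, III-2 is PP with probability 1/3, Pp with probability 2/3.
I-3 is white so carries P and passed p to II-6 (pp), so I-3 is Pp.
I-4 is white so carries P and passed p to II-6 (pp), so I-4 is Pp.
II-5 is a white offspring of I-3 (Pp) × I-4 (Pp), whose cross gives 1/4 PP : 1/2 Pp : 1/4 pp; conditioning on being white, II-5 is PP with probability 1/3, Pp with probability 2/3.
Summing over parental genotype combinations, P(offspring has genotype PP) = 1/9·1 + 2/9·1/2 + 2/9·1/2 + 4/9·1/4 = 4/9.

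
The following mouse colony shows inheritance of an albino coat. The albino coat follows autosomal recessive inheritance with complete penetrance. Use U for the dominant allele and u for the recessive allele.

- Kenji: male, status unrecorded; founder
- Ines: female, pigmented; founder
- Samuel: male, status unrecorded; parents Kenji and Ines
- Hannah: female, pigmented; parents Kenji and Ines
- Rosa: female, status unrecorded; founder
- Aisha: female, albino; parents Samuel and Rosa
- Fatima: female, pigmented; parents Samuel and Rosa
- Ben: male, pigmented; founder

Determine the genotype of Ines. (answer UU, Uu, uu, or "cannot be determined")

cannot be determined

Ines's phenotype allows UU or Uu, and no parent or child forces a single allele at both positions; consistent genotype assignments exist with Ines as UU or Uu.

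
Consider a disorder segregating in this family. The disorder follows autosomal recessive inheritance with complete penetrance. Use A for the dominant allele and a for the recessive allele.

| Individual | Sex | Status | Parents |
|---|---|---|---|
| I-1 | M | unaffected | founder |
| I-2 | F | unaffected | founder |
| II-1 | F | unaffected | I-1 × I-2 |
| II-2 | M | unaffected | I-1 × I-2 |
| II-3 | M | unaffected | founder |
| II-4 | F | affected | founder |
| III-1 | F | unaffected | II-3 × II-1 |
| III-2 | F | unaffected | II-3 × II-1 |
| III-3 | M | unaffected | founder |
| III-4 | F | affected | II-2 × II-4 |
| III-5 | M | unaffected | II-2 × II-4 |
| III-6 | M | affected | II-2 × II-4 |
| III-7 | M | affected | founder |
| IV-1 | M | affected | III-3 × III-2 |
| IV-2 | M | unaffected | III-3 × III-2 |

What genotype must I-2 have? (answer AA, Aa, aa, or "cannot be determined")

cannot be determined

I-2's phenotype allows AA or Aa, and no parent or child forces a single allele at both positions; consistent genotype assignments exist with I-2 as AA or Aa.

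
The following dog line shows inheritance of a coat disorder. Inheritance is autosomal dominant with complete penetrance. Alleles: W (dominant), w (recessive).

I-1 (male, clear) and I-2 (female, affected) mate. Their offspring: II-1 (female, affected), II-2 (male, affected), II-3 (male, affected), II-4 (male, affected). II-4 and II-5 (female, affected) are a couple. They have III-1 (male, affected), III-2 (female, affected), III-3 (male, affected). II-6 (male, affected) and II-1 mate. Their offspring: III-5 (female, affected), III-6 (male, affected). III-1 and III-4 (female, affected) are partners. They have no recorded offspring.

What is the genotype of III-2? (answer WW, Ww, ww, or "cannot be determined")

cannot be determined

III-2's phenotype allows WW or Ww, and no parent or child forces a single allele at both positions; consistent genotype assignments exist with III-2 as WW or Ww.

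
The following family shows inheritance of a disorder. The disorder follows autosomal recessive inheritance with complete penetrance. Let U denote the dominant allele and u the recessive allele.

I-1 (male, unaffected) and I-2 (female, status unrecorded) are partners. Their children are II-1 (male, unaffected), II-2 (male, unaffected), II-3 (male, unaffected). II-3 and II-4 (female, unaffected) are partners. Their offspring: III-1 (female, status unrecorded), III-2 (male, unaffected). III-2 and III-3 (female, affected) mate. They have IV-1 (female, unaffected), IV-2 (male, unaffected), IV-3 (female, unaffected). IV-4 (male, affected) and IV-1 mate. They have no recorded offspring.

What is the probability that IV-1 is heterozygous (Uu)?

IV-1 is unaffected so carries U and received u from III-3 (uu), so IV-1 is Uu, giving P(Uu) = 1.

1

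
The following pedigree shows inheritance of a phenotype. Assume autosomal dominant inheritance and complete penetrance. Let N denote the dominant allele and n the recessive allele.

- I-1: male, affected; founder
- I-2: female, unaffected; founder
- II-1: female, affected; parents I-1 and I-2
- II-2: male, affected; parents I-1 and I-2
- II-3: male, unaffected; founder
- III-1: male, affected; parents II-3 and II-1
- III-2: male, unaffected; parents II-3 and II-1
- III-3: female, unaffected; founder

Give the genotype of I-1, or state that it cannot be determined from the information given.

cannot be determined

I-1's phenotype allows NN or Nn, and no parent or child forces a single allele at both positions; consistent genotype assignments exist with I-1 as NN or Nn.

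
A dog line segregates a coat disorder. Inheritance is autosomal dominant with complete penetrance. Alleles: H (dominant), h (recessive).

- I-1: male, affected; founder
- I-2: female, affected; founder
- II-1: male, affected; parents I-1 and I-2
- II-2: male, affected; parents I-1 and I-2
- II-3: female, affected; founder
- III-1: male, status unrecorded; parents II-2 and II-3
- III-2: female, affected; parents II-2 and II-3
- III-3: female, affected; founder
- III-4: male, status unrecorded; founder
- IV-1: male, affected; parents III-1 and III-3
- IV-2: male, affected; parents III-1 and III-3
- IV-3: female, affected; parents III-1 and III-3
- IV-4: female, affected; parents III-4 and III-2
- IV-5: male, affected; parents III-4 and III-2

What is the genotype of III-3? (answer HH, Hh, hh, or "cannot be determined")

III-3's phenotype allows HH or Hh, and no parent or child forces a single allele at both positions; consistent genotype assignments exist with III-3 as HH or Hh.

cannot be determined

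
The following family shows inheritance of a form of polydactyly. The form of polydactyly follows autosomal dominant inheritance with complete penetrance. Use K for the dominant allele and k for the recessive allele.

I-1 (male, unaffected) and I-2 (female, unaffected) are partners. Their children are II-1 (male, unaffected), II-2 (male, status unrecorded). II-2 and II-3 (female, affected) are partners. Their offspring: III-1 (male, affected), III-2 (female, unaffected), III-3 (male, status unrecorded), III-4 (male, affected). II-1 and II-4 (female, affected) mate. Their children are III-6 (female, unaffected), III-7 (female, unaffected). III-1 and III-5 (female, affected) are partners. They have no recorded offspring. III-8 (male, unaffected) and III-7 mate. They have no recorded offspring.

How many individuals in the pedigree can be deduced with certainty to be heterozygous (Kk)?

4

Obligate heterozygotes: II-3 is affected so carries K and passed k to III-2 (kk), so II-3 is Kk; II-4 is affected so carries K and passed k to III-6 (kk), so II-4 is Kk; III-1 is affected so carries K and received k from II-2 (kk), so III-1 is Kk; III-4 is affected so carries K and received k from II-2 (kk), so III-4 is Kk.
Every other individual is either homozygous by phenotype or has at least one consistent homozygous assignment, so the count is 4.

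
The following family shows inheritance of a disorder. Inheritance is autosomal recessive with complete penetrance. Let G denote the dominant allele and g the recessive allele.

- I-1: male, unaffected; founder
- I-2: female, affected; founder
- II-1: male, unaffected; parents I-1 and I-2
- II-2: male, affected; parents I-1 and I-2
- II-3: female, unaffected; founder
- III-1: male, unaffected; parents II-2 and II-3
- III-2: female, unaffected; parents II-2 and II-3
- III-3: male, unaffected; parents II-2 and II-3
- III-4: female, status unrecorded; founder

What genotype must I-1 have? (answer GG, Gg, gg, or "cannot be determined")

From phenotype alone, I-1 is GG or Gg.
I-1 is unaffected so carries G and passed g to II-2 (gg), so I-1 is Gg.

Gg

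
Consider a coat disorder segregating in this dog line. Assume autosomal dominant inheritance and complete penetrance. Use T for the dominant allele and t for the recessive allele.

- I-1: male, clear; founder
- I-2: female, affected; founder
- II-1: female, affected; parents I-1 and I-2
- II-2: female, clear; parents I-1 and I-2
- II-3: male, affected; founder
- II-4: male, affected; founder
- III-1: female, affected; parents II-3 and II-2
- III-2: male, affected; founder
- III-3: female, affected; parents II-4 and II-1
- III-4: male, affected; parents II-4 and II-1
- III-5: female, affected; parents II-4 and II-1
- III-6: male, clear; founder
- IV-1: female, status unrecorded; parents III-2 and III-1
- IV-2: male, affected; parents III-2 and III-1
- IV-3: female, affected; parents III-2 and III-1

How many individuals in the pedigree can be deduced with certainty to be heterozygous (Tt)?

3

Obligate heterozygotes: I-2 is affected so carries T and passed t to II-2 (tt), so I-2 is Tt; II-1 is affected so carries T and received t from I-1 (tt), so II-1 is Tt; III-1 is affected so carries T and received t from II-2 (tt), so III-1 is Tt.
Every other individual is either homozygous by phenotype or has at least one consistent homozygous assignment, so the count is 3.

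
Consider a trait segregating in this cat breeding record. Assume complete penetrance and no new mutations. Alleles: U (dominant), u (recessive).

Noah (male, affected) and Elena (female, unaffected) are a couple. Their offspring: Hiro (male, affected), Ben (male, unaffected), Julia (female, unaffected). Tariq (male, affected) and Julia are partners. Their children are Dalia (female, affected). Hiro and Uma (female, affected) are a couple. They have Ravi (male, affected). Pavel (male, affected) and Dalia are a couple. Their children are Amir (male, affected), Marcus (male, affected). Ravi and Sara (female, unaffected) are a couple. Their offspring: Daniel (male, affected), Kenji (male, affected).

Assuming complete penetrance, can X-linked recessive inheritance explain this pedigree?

Yes

A consistent assignment under X-linked recessive exists: Noah X^u Y, Elena X^U X^u, Hiro X^u Y, Ben X^U Y, Julia X^U X^u, Tariq X^u Y, Uma X^u X^u, Dalia X^u X^u, Pavel X^u Y, Ravi X^u Y, Sara X^U X^u, Amir X^u Y, Marcus X^u Y, Daniel X^u Y, Kenji X^u Y.
In this assignment every recorded phenotype matches its genotype and every non-founder's genotype is obtainable from its parents' genotypes, so the pedigree is consistent.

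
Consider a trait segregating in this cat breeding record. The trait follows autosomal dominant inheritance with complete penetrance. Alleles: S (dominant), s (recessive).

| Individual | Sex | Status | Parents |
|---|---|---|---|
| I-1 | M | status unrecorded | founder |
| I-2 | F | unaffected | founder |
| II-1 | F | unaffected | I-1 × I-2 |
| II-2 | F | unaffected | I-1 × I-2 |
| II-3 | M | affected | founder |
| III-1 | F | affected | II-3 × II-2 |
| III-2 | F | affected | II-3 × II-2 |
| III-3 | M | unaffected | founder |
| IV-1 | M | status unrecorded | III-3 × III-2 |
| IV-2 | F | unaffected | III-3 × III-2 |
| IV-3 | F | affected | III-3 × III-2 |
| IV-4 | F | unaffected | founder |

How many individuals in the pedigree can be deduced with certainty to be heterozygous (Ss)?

3

Obligate heterozygotes: III-1 is affected so carries S and received s from II-2 (ss), so III-1 is Ss; III-2 is affected so carries S and received s from II-2 (ss), so III-2 is Ss; IV-3 is affected so carries S and received s from III-3 (ss), so IV-3 is Ss.
Every other individual is either homozygous by phenotype or has at least one consistent homozygous assignment, so the count is 3.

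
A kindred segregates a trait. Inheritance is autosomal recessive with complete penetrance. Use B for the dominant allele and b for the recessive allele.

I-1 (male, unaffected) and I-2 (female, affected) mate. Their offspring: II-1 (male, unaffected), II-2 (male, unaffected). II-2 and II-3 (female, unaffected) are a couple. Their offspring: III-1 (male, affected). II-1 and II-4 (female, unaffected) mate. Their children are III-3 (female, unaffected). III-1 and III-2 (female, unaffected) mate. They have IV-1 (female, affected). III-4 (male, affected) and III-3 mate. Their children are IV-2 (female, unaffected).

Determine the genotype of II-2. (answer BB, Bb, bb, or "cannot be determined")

Bb

From phenotype alone, II-2 is BB or Bb.
II-2 is unaffected so carries B and received b from I-2 (bb), so II-2 is Bb.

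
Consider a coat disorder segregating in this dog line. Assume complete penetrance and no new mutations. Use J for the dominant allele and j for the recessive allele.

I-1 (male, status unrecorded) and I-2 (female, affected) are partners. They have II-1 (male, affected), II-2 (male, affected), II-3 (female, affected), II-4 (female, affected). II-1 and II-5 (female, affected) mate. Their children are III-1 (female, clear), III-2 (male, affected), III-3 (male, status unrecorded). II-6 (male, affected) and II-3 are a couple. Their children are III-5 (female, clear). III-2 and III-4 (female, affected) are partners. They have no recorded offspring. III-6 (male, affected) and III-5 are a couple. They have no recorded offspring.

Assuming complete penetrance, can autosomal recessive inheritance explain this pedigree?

Under autosomal recessive, III-1 (clear, female) cannot arise from II-1 (affected) × II-5 (affected).

No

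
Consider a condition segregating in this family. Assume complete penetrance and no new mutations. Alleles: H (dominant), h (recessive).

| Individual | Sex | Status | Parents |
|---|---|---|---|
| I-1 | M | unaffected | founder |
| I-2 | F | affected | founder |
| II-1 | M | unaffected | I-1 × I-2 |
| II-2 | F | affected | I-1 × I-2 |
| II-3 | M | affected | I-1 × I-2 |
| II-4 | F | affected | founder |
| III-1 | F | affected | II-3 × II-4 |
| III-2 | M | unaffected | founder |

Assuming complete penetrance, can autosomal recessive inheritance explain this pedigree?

Yes

A consistent assignment under autosomal recessive exists: I-1 Hh, I-2 hh, II-1 Hh, II-2 hh, II-3 hh, II-4 hh, III-1 hh, III-2 HH.
In this assignment every recorded phenotype matches its genotype and every non-founder's genotype is obtainable from its parents' genotypes, so the pedigree is consistent.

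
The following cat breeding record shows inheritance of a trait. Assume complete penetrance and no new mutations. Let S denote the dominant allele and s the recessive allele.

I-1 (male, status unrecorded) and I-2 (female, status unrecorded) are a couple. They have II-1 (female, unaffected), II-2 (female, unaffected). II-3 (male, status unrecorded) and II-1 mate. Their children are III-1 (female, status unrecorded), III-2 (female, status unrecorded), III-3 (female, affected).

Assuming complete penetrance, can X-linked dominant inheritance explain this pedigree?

A consistent assignment under X-linked dominant exists: I-1 X^s Y, I-2 X^S X^s, II-1 X^s X^s, II-2 X^s X^s, II-3 X^S Y, III-1 X^S X^s, III-2 X^S X^s, III-3 X^S X^s.
In this assignment every recorded phenotype matches its genotype and every non-founder's genotype is obtainable from its parents' genotypes, so the pedigree is consistent.

Yes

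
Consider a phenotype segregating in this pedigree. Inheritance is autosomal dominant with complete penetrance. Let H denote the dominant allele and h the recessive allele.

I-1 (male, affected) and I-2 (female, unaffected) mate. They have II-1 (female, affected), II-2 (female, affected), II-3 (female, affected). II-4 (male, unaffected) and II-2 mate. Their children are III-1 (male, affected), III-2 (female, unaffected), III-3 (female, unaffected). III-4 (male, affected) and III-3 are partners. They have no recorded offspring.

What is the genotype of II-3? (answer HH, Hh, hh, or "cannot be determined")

From phenotype alone, II-3 is HH or Hh.
II-3 is affected so carries H and received h from I-2 (hh), so II-3 is Hh.

Hh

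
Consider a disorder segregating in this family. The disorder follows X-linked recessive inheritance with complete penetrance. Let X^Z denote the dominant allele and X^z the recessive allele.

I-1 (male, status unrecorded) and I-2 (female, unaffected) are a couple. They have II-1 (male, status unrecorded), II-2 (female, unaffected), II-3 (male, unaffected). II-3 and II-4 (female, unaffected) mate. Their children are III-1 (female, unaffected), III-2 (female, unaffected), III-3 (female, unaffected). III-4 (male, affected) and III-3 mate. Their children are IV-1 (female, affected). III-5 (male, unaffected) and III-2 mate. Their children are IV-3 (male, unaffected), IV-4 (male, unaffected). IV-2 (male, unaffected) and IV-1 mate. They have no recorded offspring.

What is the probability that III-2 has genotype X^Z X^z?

II-3 is unaffected, so II-3 is X^Z Y.
II-4 is unaffected so carries Z and passed z to III-3 (X^Z X^z, whose Z came from II-3), so II-4 is X^Z X^z.
Their cross gives offspring ratios 1/2 X^Z X^Z : 1/2 X^Z X^z. Conditioning on III-2 being unaffected, P(X^Z X^z) = 1/2 / 1 = 1/2 before taking III-2's own offspring into account.
III-5 is unaffected, so III-5 is X^Z Y.
Now use III-2's offspring. Probability of each recorded status — unaffected son IV-3: 1/2 if III-2 is X^Z X^z, 1 if X^Z X^Z; unaffected son IV-4: 1/2 if III-2 is X^Z X^z, 1 if X^Z X^Z.
Bayes: P(X^Z X^z) = 1/2·1/4 / (1/2·1/4 + 1/2·1) = 1/5.

1/5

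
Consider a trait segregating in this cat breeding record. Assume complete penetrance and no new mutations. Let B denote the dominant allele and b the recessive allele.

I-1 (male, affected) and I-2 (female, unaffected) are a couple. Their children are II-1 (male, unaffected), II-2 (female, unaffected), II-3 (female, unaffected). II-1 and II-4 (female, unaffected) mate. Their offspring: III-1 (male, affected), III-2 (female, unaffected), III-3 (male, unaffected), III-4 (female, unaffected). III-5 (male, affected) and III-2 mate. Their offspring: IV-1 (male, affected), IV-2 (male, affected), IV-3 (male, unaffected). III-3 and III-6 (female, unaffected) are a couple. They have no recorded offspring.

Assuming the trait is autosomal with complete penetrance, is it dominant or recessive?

II-1 and II-4 are both unaffected yet have an affected child III-1. Under dominance, an affected child requires at least one affected parent, so the trait cannot be dominant.

recessive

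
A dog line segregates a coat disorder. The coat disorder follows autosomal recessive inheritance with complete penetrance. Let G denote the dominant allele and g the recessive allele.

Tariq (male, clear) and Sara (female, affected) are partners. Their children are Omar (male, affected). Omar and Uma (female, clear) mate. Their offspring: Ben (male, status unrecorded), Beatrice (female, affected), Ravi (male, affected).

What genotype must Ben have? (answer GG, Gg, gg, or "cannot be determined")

cannot be determined

Ben's phenotype is unrecorded, and no parent or child forces a single allele at both positions; consistent genotype assignments exist with Ben as Gg or gg.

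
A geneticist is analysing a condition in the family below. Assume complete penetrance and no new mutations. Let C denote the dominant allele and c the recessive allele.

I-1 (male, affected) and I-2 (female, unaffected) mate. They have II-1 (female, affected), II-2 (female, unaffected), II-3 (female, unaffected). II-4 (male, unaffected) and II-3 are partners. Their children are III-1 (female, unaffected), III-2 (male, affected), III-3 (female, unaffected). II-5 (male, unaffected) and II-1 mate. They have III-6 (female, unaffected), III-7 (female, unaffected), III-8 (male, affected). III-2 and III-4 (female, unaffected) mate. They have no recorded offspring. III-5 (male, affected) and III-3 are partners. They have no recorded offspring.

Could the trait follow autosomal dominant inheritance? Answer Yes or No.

No

Under autosomal dominant, III-2 (affected, male) cannot arise from II-4 (unaffected) × II-3 (unaffected).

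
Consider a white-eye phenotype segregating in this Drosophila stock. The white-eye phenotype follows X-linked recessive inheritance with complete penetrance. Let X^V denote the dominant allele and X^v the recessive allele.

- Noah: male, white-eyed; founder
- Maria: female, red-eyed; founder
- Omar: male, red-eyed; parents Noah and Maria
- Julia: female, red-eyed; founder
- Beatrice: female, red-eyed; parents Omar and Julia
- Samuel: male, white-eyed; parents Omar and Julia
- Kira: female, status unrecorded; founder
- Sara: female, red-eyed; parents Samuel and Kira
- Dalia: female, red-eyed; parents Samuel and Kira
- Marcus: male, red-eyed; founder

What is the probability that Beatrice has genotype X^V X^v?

Omar is red-eyed, so Omar is X^V Y.
Julia is red-eyed so carries V and passed v to Samuel (X^v Y), so Julia is X^V X^v.
Their cross gives offspring ratios 1/2 X^V X^V : 1/2 X^V X^v. Conditioning on Beatrice being red-eyed, P(X^V X^v) = 1/2 / 1 = 1/2.

1/2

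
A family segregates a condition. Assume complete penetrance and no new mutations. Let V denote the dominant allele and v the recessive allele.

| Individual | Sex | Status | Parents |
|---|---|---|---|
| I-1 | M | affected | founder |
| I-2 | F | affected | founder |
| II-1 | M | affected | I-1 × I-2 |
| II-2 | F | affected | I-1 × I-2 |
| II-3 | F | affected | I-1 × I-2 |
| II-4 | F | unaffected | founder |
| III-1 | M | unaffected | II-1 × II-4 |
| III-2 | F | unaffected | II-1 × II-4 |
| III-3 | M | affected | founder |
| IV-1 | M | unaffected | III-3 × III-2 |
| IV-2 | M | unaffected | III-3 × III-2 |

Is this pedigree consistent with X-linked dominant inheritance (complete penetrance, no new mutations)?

No

Under X-linked dominant, III-2 (unaffected, female) cannot arise from II-1 (affected) × II-4 (unaffected).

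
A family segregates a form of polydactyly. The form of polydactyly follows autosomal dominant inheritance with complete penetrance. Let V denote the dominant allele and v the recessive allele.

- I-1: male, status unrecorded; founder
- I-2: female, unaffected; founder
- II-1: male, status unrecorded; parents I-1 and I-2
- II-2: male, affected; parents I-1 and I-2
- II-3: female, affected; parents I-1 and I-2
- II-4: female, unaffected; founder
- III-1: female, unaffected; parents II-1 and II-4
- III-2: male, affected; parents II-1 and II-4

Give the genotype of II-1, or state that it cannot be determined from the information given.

Vv

From phenotype alone, II-1 is VV or Vv or vv.
II-1 passed V to III-2 (Vv, whose v came from II-4) and received v from I-2 (vv), so II-1 is Vv.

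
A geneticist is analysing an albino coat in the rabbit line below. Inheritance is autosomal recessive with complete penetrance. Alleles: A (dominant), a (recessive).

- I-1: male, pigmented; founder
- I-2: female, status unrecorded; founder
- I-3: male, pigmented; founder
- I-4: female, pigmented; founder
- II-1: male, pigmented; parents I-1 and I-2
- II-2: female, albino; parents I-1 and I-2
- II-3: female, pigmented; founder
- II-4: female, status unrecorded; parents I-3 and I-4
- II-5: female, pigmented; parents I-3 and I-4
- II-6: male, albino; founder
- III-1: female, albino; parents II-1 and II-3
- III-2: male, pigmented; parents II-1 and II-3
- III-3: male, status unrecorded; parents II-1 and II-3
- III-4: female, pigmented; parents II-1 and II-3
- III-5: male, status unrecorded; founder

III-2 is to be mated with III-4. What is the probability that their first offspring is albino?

II-1 is pigmented so carries A and passed a to III-1 (aa), so II-1 is Aa.
II-3 is pigmented so carries A and passed a to III-1 (aa), so II-3 is Aa.
III-2 is a pigmented offspring of II-1 (Aa) × II-3 (Aa), whose cross gives 1/4 AA : 1/2 Aa : 1/4 aa; conditioning on being pigmented, III-2 is AA with probability 1/3, Aa with probability 2/3.
III-4 is a pigmented offspring of II-1 (Aa) × II-3 (Aa), whose cross gives 1/4 AA : 1/2 Aa : 1/4 aa; conditioning on being pigmented, III-4 is AA with probability 1/3, Aa with probability 2/3.
Summing over parental genotype combinations, P(offspring is albino) = 4/9·1/4 = 1/9.

1/9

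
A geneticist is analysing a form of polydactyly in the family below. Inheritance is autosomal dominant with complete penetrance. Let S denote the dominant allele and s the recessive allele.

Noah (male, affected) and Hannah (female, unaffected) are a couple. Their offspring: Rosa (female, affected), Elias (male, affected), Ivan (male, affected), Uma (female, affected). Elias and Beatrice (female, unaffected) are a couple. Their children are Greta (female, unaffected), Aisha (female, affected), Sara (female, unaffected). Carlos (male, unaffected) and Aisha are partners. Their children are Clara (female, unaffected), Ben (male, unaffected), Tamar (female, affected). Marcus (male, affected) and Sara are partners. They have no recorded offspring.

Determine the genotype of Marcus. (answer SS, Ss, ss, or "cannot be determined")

Marcus's phenotype allows SS or Ss, and no parent or child forces a single allele at both positions; consistent genotype assignments exist with Marcus as SS or Ss.

cannot be determined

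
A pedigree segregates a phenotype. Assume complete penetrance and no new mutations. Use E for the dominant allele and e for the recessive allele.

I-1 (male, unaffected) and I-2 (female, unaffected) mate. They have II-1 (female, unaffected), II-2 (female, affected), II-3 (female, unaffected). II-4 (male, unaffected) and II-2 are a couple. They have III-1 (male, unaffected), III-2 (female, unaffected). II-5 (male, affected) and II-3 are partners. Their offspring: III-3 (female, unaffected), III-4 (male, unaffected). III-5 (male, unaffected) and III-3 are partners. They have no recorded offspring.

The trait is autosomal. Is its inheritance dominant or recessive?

I-1 and I-2 are both unaffected yet have an affected child II-2. Under dominance, an affected child requires at least one affected parent, so the trait cannot be dominant.

recessive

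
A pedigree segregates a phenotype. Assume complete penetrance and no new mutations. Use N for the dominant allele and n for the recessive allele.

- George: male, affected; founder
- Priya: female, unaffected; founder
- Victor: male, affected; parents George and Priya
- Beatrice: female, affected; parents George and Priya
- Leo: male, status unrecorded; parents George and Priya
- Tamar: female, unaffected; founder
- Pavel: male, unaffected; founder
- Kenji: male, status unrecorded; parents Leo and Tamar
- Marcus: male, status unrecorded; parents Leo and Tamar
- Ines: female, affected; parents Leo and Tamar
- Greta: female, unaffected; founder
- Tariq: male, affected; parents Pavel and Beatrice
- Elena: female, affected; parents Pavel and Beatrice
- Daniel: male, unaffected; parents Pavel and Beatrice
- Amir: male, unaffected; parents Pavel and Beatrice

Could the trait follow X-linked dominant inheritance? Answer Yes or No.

Under X-linked dominant, Victor (affected, male) cannot arise from George (affected) × Priya (unaffected).

No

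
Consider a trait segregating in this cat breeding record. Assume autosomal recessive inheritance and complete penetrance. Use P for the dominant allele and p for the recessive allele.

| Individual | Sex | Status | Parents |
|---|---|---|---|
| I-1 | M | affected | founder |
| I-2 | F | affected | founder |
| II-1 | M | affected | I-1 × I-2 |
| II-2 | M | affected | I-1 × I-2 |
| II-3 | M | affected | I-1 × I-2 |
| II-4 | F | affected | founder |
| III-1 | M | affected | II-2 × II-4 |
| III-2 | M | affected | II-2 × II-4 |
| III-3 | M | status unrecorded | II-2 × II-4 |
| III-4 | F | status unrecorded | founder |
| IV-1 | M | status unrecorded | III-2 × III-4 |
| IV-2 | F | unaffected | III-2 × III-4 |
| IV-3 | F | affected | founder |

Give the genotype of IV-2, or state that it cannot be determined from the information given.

From phenotype alone, IV-2 is PP or Pp.
IV-2 is unaffected so carries P and received p from III-2 (pp), so IV-2 is Pp.

Pp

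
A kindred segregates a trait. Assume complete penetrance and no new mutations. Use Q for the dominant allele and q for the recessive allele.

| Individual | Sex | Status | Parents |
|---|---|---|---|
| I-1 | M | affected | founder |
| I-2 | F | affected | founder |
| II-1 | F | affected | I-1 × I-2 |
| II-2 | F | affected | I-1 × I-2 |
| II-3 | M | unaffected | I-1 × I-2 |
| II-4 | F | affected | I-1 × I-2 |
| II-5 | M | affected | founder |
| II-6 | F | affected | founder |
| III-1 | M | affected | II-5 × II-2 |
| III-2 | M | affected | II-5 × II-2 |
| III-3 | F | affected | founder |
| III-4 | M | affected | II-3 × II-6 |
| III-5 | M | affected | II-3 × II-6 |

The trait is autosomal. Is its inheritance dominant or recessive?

dominant

I-1 and I-2 are both affected yet have an unaffected child II-3. Under a recessive model two affected parents are homozygous and every child would be affected, so the trait cannot be recessive.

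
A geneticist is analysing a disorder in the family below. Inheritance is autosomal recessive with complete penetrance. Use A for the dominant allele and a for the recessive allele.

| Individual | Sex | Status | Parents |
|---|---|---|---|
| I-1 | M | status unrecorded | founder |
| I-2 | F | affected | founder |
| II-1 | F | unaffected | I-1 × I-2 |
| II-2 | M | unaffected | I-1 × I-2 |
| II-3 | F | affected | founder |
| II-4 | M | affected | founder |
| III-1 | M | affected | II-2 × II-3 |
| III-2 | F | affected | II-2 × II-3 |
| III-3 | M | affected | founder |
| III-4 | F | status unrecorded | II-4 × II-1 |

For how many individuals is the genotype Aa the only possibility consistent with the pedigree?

Obligate heterozygotes: II-1 is unaffected so carries A and received a from I-2 (aa), so II-1 is Aa; II-2 is unaffected so carries A and received a from I-2 (aa), so II-2 is Aa.
Every other individual is either homozygous by phenotype or has at least one consistent homozygous assignment, so the count is 2.

2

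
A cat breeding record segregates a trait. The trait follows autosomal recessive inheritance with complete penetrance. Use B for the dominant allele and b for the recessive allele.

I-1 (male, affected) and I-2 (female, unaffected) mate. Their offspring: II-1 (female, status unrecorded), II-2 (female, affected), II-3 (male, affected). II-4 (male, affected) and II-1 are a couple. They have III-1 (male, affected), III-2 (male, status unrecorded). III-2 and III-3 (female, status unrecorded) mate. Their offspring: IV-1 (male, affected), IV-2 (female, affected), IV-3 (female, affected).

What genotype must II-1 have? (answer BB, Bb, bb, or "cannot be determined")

cannot be determined

II-1's phenotype is unrecorded, and no parent or child forces a single allele at both positions; consistent genotype assignments exist with II-1 as Bb or bb.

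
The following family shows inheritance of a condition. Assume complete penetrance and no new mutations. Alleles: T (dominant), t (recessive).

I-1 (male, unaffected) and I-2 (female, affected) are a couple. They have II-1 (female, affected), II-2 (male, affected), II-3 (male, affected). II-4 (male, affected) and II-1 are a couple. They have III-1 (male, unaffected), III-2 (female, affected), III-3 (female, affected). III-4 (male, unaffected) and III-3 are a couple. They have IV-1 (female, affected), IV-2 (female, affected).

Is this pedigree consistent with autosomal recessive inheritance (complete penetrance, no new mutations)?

No

Under autosomal recessive, III-1 (unaffected, male) cannot arise from II-4 (affected) × II-1 (affected).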